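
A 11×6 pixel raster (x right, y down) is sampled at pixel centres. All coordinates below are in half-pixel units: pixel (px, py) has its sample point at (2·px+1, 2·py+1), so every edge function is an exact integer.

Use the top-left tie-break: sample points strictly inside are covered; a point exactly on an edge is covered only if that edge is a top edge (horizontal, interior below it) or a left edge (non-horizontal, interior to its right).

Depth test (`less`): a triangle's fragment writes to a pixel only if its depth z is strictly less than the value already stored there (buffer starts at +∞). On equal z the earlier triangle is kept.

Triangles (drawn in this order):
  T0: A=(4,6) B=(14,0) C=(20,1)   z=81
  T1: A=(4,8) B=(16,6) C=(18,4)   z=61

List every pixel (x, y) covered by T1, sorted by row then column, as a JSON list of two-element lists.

T0:
  2·area = 46
  edge (4, 6)→(14, 0): d=(10,-6) top-left  bias=+0
  edge (14, 0)→(20, 1): d=(6,1) right/bottom  bias=-1
  edge (20, 1)→(4, 6): d=(-16,5) right/bottom  bias=-1
    (6,0)@(13, 1): e=[4,7,35] → #
    (7,0)@(15, 1): e=[16,5,25] → #
    (8,0)@(17, 1): e=[28,3,15] → #
    (9,0)@(19, 1): e=[40,1,5] → #
    (10,0)@(21, 1): e=[52,-1,-5] → ·
    (4,1)@(9, 3): e=[0,23,23] → #  [on edge]
    (5,1)@(11, 3): e=[12,21,13] → #
    (7,1)@(15, 3): e=[36,17,-7] → ·
    (8,1)@(17, 3): e=[48,15,-17] → ·
    (9,1)@(19, 3): e=[60,13,-27] → ·
    (3,2)@(7, 5): e=[8,37,1] → #
    (4,2)@(9, 5): e=[20,35,-9] → ·
  covered (8 px):
    · · · · · · # # # # ·
    · · · · # # # · · · ·
    · · · # · · · · · · ·
    · · · · · · · · · · ·
    · · · · · · · · · · ·
    · · · · · · · · · · ·
T1:
  2·area = 20  (B↔C swapped to make it positive)
  edge (4, 8)→(18, 4): d=(14,-4) top-left  bias=+0
  edge (18, 4)→(16, 6): d=(-2,2) right/bottom  bias=-1
  edge (16, 6)→(4, 8): d=(-12,2) right/bottom  bias=-1
    (10,0)@(21, 1): e=[-30,0,50] → ·  [on edge]
    (9,1)@(19, 3): e=[-10,0,30] → ·  [on edge]
    (7,2)@(15, 5): e=[2,4,14] → #
    (8,2)@(17, 5): e=[10,0,10] → ·  [on edge]
    (4,3)@(9, 7): e=[6,12,2] → #
    (5,3)@(11, 7): e=[14,8,-2] → ·
    (7,3)@(15, 7): e=[30,0,-10] → ·  [on edge]
    (4,4)@(9, 9): e=[34,8,-22] → ·
    (6,4)@(13, 9): e=[50,0,-30] → ·  [on edge]
    (5,5)@(11, 11): e=[70,0,-50] → ·  [on edge]
  covered (2 px):
    · · · · · · · · · · ·
    · · · · · · · · · · ·
    · · · · · · · # · · ·
    · · · · # · · · · · ·
    · · · · · · · · · · ·
    · · · · · · · · · · ·

Final: [[7,2],[4,3]]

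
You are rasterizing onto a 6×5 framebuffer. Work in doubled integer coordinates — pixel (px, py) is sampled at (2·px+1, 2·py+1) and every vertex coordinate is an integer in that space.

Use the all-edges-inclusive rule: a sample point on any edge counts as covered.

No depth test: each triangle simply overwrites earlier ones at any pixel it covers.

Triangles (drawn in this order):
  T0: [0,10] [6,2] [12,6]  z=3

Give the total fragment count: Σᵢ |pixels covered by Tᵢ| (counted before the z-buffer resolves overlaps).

T0:
  2·area = 72
  edge (0, 10)→(6, 2): d=(6,-8) inclusive
  edge (6, 2)→(12, 6): d=(6,4) inclusive
  edge (12, 6)→(0, 10): d=(-12,4) inclusive
    (3,1)@(7, 3): e=[14,2,56] → █
    (4,1)@(9, 3): e=[30,-6,48] → ·
    (2,2)@(5, 5): e=[10,22,40] → █
    (4,2)@(9, 5): e=[42,6,24] → █
    (5,2)@(11, 5): e=[58,-2,16] → ·
    (1,3)@(3, 7): e=[6,42,24] → █
    (4,3)@(9, 7): e=[54,18,0] → █  [on edge]
    (5,3)@(11, 7): e=[70,10,-8] → ·
    (0,4)@(1, 9): e=[2,62,8] → █
    (1,4)@(3, 9): e=[18,54,0] → █  [on edge]
    (2,4)@(5, 9): e=[34,46,-8] → ·
    (3,4)@(7, 9): e=[50,38,-16] → ·
  covered (10 px):
    · · · · · ·
    · · · █ · ·
    · · █ █ █ ·
    · █ █ █ █ ·
    █ █ · · · ·

Final: 10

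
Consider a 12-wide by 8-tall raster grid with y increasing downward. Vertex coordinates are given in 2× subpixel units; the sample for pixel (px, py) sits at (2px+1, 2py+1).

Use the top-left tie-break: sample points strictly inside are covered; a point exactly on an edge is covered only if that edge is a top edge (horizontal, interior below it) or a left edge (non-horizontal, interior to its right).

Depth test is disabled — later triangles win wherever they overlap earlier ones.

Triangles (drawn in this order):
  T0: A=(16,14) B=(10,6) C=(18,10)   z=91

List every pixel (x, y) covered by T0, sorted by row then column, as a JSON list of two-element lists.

T0:
  2·area = 40
  edge (16, 14)→(10, 6): d=(-6,-8) top-left  bias=+0
  edge (10, 6)→(18, 10): d=(8,4) right/bottom  bias=-1
  edge (18, 10)→(16, 14): d=(-2,4) right/bottom  bias=-1
    (5,3)@(11, 7): e=[2,4,34] → █
    (6,3)@(13, 7): e=[18,-4,26] → ·
    (5,4)@(11, 9): e=[-10,20,30] → ·
    (6,4)@(13, 9): e=[6,12,22] → █
    (7,4)@(15, 9): e=[22,4,14] → █
    (8,4)@(17, 9): e=[38,-4,6] → ·
    (6,5)@(13, 11): e=[-6,28,18] → ·
    (7,5)@(15, 11): e=[10,20,10] → █
    (8,5)@(17, 11): e=[26,12,2] → █
    (9,5)@(19, 11): e=[42,4,-6] → ·
    (7,6)@(15, 13): e=[-2,36,6] → ·
    (8,6)@(17, 13): e=[14,28,-2] → ·
  covered (5 px):
    · · · · · · · · · · · ·
    · · · · · · · · · · · ·
    · · · · · · · · · · · ·
    · · · · · █ · · · · · ·
    · · · · · · █ █ · · · ·
    · · · · · · · █ █ · · ·
    · · · · · · · · · · · ·
    · · · · · · · · · · · ·

Final: [[5,3],[6,4],[7,4],[7,5],[8,5]]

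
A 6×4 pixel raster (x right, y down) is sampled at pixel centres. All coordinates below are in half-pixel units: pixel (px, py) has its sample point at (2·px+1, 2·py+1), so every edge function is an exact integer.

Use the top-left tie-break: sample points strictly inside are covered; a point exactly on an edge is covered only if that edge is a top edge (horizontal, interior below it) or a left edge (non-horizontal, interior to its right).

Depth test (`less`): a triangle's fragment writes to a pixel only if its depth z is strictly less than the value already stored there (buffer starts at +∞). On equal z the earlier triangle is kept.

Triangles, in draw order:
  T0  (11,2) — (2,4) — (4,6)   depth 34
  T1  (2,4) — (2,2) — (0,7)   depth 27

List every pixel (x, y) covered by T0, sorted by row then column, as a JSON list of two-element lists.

T0:
  2·area = 22  (B↔C swapped to make it positive)
  edge (11, 2)→(4, 6): d=(-7,4) right/bottom  bias=-1
  edge (4, 6)→(2, 4): d=(-2,-2) top-left  bias=+0
  edge (2, 4)→(11, 2): d=(9,-2) top-left  bias=+0
    (0,1)@(1, 3): e=[33,0,-11] → .  [on edge]
    (3,1)@(7, 3): e=[9,12,1] → X
    (4,1)@(9, 3): e=[1,16,5] → X
    (5,1)@(11, 3): e=[-7,20,9] → .
    (1,2)@(3, 5): e=[11,0,11] → X  [on edge]
    (2,2)@(5, 5): e=[3,4,15] → X
    (3,2)@(7, 5): e=[-5,8,19] → .
    (4,2)@(9, 5): e=[-13,12,23] → .
    (1,3)@(3, 7): e=[-3,-4,29] → .
    (2,3)@(5, 7): e=[-11,0,33] → .  [on edge]
  covered (4 px):
    . . . . . .
    . . . X X .
    . X X . . .
    . . . . . .
T1:
  2·area = 4  (B↔C swapped to make it positive)
  edge (2, 4)→(0, 7): d=(-2,3) right/bottom  bias=-1
  edge (0, 7)→(2, 2): d=(2,-5) top-left  bias=+0
  edge (2, 2)→(2, 4): d=(0,2) right/bottom  bias=-1
    (0,2)@(1, 5): e=[1,1,2] → X
    (1,2)@(3, 5): e=[-5,11,-2] → .
    (0,3)@(1, 7): e=[-3,5,2] → .
  covered (1 px):
    . . . . . .
    . . . . . .
    X . . . . .
    . . . . . .

Result: [[3,1],[4,1],[1,2],[2,2]]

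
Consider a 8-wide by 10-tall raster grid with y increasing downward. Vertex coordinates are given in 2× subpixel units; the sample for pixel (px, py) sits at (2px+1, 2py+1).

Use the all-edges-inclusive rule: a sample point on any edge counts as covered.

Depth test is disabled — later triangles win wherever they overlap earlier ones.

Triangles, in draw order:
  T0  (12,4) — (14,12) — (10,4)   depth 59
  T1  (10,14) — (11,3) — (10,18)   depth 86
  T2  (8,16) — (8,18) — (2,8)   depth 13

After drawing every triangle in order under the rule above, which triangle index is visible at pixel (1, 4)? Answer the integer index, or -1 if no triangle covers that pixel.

T0:
  2·area = 16
  edge (12, 4)→(14, 12): d=(2,8) inclusive
  edge (14, 12)→(10, 4): d=(-4,-8) inclusive
  edge (10, 4)→(12, 4): d=(2,0) inclusive
    (5,2)@(11, 5): e=[10,4,2] → █
    (6,2)@(13, 5): e=[-6,20,2] → ·
    (5,3)@(11, 7): e=[14,-4,6] → ·
    (6,4)@(13, 9): e=[2,4,10] → █
    (7,4)@(15, 9): e=[-14,20,10] → ·
    (6,5)@(13, 11): e=[6,-4,14] → ·
  covered (2 px):
    · · · · · · · ·
    · · · · · · · ·
    · · · · · █ · ·
    · · · · · · · ·
    · · · · · · █ ·
    · · · · · · · ·
    · · · · · · · ·
    · · · · · · · ·
    · · · · · · · ·
    · · · · · · · ·
T1:
  2·area = 4
  edge (10, 14)→(11, 3): d=(1,-11) inclusive
  edge (11, 3)→(10, 18): d=(-1,15) inclusive
  edge (10, 18)→(10, 14): d=(0,-4) inclusive
    (5,1)@(11, 3): e=[0,0,4] → █  [on edge]
    (6,1)@(13, 3): e=[22,-30,12] → ·
    (5,2)@(11, 5): e=[2,-2,4] → ·
  covered (1 px):
    · · · · · · · ·
    · · · · · █ · ·
    · · · · · · · ·
    · · · · · · · ·
    · · · · · · · ·
    · · · · · · · ·
    · · · · · · · ·
    · · · · · · · ·
    · · · · · · · ·
    · · · · · · · ·
T2:
  2·area = 12
  edge (8, 16)→(8, 18): d=(0,2) inclusive
  edge (8, 18)→(2, 8): d=(-6,-10) inclusive
  edge (2, 8)→(8, 16): d=(6,8) inclusive
    (2,6)@(5, 13): e=[6,0,6] → █  [on edge]
    (3,6)@(7, 13): e=[2,20,-10] → ·
    (2,7)@(5, 15): e=[6,-12,18] → ·
    (3,7)@(7, 15): e=[2,8,2] → █
    (4,7)@(9, 15): e=[-2,28,-14] → ·
    (3,8)@(7, 17): e=[2,-4,14] → ·
  covered (2 px):
    · · · · · · · ·
    · · · · · · · ·
    · · · · · · · ·
    · · · · · · · ·
    · · · · · · · ·
    · · · · · · · ·
    · · █ · · · · ·
    · · · █ · · · ·
    · · · · · · · ·
    · · · · · · · ·

Z-buffer (winner per pixel, '.' = empty):
  . . . . . . . .
  . . . . . 1 . .
  . . . . . 0 . .
  . . . . . . . .
  . . . . . . 0 .
  . . . . . . . .
  . . 2 . . . . .
  . . . 2 . . . .
  . . . . . . . .
  . . . . . . . .

Answer: -1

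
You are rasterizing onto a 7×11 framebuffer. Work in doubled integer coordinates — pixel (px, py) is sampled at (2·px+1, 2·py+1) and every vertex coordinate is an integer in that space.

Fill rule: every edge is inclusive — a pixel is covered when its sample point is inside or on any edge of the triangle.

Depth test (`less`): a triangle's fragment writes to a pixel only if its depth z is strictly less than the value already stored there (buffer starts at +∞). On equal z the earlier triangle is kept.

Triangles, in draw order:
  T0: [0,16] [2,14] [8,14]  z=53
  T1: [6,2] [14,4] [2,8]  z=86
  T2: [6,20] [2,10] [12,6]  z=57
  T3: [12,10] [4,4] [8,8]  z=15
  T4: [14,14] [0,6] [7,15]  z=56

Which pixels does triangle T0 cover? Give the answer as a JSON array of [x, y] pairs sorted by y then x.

T0:
  2·area = 12
  edge (0, 16)→(2, 14): d=(2,-2) inclusive
  edge (2, 14)→(8, 14): d=(6,0) inclusive
  edge (8, 14)→(0, 16): d=(-8,2) inclusive
    (6,1)@(13, 3): e=[0,-66,78] → ·  [on edge]
    (5,2)@(11, 5): e=[0,-54,66] → ·  [on edge]
    (4,3)@(9, 7): e=[0,-42,54] → ·  [on edge]
    (3,4)@(7, 9): e=[0,-30,42] → ·  [on edge]
    (2,5)@(5, 11): e=[0,-18,30] → ·  [on edge]
    (1,6)@(3, 13): e=[0,-6,18] → ·  [on edge]
    (0,7)@(1, 15): e=[0,6,6] → #  [on edge]
    (1,7)@(3, 15): e=[4,6,2] → #
    (2,7)@(5, 15): e=[8,6,-2] → ·
    (0,8)@(1, 17): e=[4,18,-10] → ·
    (1,8)@(3, 17): e=[8,18,-14] → ·
  covered (2 px):
    · · · · · · ·
    · · · · · · ·
    · · · · · · ·
    · · · · · · ·
    · · · · · · ·
    · · · · · · ·
    · · · · · · ·
    # # · · · · ·
    · · · · · · ·
    · · · · · · ·
    · · · · · · ·
T1:
  2·area = 56
  edge (6, 2)→(14, 4): d=(8,2) inclusive
  edge (14, 4)→(2, 8): d=(-12,4) inclusive
  edge (2, 8)→(6, 2): d=(4,-6) inclusive
    (3,1)@(7, 3): e=[6,40,10] → #
    (4,1)@(9, 3): e=[2,32,22] → #
    (5,1)@(11, 3): e=[-2,24,34] → ·
    (2,2)@(5, 5): e=[26,24,6] → #
    (5,2)@(11, 5): e=[14,0,42] → #  [on edge]
    (6,2)@(13, 5): e=[10,-8,54] → ·
    (1,3)@(3, 7): e=[46,8,2] → #
    (2,3)@(5, 7): e=[42,0,14] → #  [on edge]
    (3,3)@(7, 7): e=[38,-8,26] → ·
    (4,3)@(9, 7): e=[34,-16,38] → ·
    (5,3)@(11, 7): e=[30,-24,50] → ·
    (1,4)@(3, 9): e=[62,-16,10] → ·
  covered (8 px):
    · · · · · · ·
    · · · # # · ·
    · · # # # # ·
    · # # · · · ·
    · · · · · · ·
    · · · · · · ·
    · · · · · · ·
    · · · · · · ·
    · · · · · · ·
    · · · · · · ·
    · · · · · · ·
T2:
  2·area = 116
  edge (6, 20)→(2, 10): d=(-4,-10) inclusive
  edge (2, 10)→(12, 6): d=(10,-4) inclusive
  edge (12, 6)→(6, 20): d=(-6,14) inclusive
    (5,3)@(11, 7): e=[102,6,8] → #
    (6,3)@(13, 7): e=[122,14,-20] → ·
    (2,4)@(5, 9): e=[34,2,80] → #
    (3,4)@(7, 9): e=[54,10,52] → #
    (4,4)@(9, 9): e=[74,18,24] → #
    (5,4)@(11, 9): e=[94,26,-4] → ·
    (1,5)@(3, 11): e=[6,14,96] → #
    (5,5)@(11, 11): e=[86,46,-16] → ·
    (1,6)@(3, 13): e=[-2,34,84] → ·
    (2,6)@(5, 13): e=[18,42,56] → #
    (4,6)@(9, 13): e=[58,58,0] → #  [on edge]
    (5,6)@(11, 13): e=[78,66,-28] → ·
  covered (15 px):
    · · · · · · ·
    · · · · · · ·
    · · · · · · ·
    · · · · · # ·
    · · # # # · ·
    · # # # # · ·
    · · # # # · ·
    · · # # · · ·
    · · # # · · ·
    · · · · · · ·
    · · · · · · ·
T3:
  2·area = 8  (B↔C swapped to make it positive)
  edge (12, 10)→(8, 8): d=(-4,-2) inclusive
  edge (8, 8)→(4, 4): d=(-4,-4) inclusive
  edge (4, 4)→(12, 10): d=(8,6) inclusive
    (0,0)@(1, 1): e=[14,0,-6] → ·  [on edge]
    (1,1)@(3, 3): e=[10,0,-2] → ·  [on edge]
    (2,2)@(5, 5): e=[6,0,2] → #  [on edge]
    (3,2)@(7, 5): e=[10,8,-10] → ·
    (2,3)@(5, 7): e=[-2,-8,18] → ·
    (3,3)@(7, 7): e=[2,0,6] → #  [on edge]
    (4,3)@(9, 7): e=[6,8,-6] → ·
    (3,4)@(7, 9): e=[-6,-8,22] → ·
    (4,4)@(9, 9): e=[-2,0,10] → ·  [on edge]
    (5,5)@(11, 11): e=[-6,0,14] → ·  [on edge]
    (6,6)@(13, 13): e=[-10,0,18] → ·  [on edge]
  covered (2 px):
    · · · · · · ·
    · · · · · · ·
    · · # · · · ·
    · · · # · · ·
    · · · · · · ·
    · · · · · · ·
    · · · · · · ·
    · · · · · · ·
    · · · · · · ·
    · · · · · · ·
    · · · · · · ·
T4:
  2·area = 70  (B↔C swapped to make it positive)
  edge (14, 14)→(7, 15): d=(-7,1) inclusive
  edge (7, 15)→(0, 6): d=(-7,-9) inclusive
  edge (0, 6)→(14, 14): d=(14,8) inclusive
    (0,3)@(1, 7): e=[62,2,6] → #
    (1,3)@(3, 7): e=[60,20,-10] → ·
    (0,4)@(1, 9): e=[48,-12,34] → ·
    (1,4)@(3, 9): e=[46,6,18] → #
    (2,4)@(5, 9): e=[44,24,2] → #
    (3,4)@(7, 9): e=[42,42,-14] → ·
    (1,5)@(3, 11): e=[32,-8,46] → ·
    (2,5)@(5, 11): e=[30,10,30] → #
    (3,5)@(7, 11): e=[28,28,14] → #
    (4,5)@(9, 11): e=[26,46,-2] → ·
    (2,6)@(5, 13): e=[16,-4,58] → ·
    (3,6)@(7, 13): e=[14,14,42] → #
    (3,7)@(7, 15): e=[0,0,70] → #  [on edge]
  covered (9 px):
    · · · · · · ·
    · · · · · · ·
    · · · · · · ·
    # · · · · · ·
    · # # · · · ·
    · · # # · · ·
    · · · # # # ·
    · · · # · · ·
    · · · · · · ·
    · · · · · · ·
    · · · · · · ·

Final: [[0,7],[1,7]]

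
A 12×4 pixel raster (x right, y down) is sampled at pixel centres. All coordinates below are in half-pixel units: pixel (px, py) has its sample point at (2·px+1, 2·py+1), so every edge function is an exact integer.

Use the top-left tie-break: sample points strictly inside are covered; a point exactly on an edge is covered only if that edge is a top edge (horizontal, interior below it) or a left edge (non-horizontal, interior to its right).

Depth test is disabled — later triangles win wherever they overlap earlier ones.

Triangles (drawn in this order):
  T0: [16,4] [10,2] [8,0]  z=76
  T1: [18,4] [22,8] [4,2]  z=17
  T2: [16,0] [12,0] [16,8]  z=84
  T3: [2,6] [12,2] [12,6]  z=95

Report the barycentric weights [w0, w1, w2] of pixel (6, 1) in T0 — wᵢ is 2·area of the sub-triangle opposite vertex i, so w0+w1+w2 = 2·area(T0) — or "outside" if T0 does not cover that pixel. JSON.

T0:
  2·area = 8
  edge (16, 4)→(10, 2): d=(-6,-2) top-left  bias=+0
  edge (10, 2)→(8, 0): d=(-2,-2) top-left  bias=+0
  edge (8, 0)→(16, 4): d=(8,4) right/bottom  bias=-1
    (3,0)@(7, 1): e=[0,-4,12] → ·  [on edge]
    (4,0)@(9, 1): e=[4,0,4] → #  [on edge]
    (5,0)@(11, 1): e=[8,4,-4] → ·
    (4,1)@(9, 3): e=[-8,-4,20] → ·
    (5,1)@(11, 3): e=[-4,0,12] → ·  [on edge]
    (6,1)@(13, 3): e=[0,4,4] → #  [on edge]
    (7,1)@(15, 3): e=[4,8,-4] → ·
    (6,2)@(13, 5): e=[-12,0,20] → ·  [on edge]
    (9,2)@(19, 5): e=[0,12,-4] → ·  [on edge]
    (7,3)@(15, 7): e=[-20,0,28] → ·  [on edge]
  covered (2 px):
    · · · · # · · · · · · ·
    · · · · · · # · · · · ·
    · · · · · · · · · · · ·
    · · · · · · · · · · · ·
T1:
  2·area = 48
  edge (18, 4)→(22, 8): d=(4,4) right/bottom  bias=-1
  edge (22, 8)→(4, 2): d=(-18,-6) top-left  bias=+0
  edge (4, 2)→(18, 4): d=(14,2) right/bottom  bias=-1
    (0,0)@(1, 1): e=[56,0,-8] → ·  [on edge]
    (7,0)@(15, 1): e=[0,84,-36] → ·  [on edge]
    (3,1)@(7, 3): e=[40,0,8] → #  [on edge]
    (4,1)@(9, 3): e=[32,12,4] → #
    (5,1)@(11, 3): e=[24,24,0] → ·  [on edge]
    (8,1)@(17, 3): e=[0,60,-12] → ·  [on edge]
    (3,2)@(7, 5): e=[48,-36,36] → ·
    (4,2)@(9, 5): e=[40,-24,32] → ·
    (6,2)@(13, 5): e=[24,0,24] → #  [on edge]
    (7,2)@(15, 5): e=[16,12,20] → #
    (8,2)@(17, 5): e=[8,24,16] → #
    (9,2)@(19, 5): e=[0,36,12] → ·  [on edge]
    (9,3)@(19, 7): e=[8,0,40] → #  [on edge]
    (10,3)@(21, 7): e=[0,12,36] → ·  [on edge]
  covered (6 px):
    · · · · · · · · · · · ·
    · · · # # · · · · · · ·
    · · · · · · # # # · · ·
    · · · · · · · · · # · ·
T2:
  2·area = 32  (B↔C swapped to make it positive)
  edge (16, 0)→(16, 8): d=(0,8) right/bottom  bias=-1
  edge (16, 8)→(12, 0): d=(-4,-8) top-left  bias=+0
  edge (12, 0)→(16, 0): d=(4,0) top-left  bias=+0
    (6,0)@(13, 1): e=[24,4,4] → #
    (7,0)@(15, 1): e=[8,20,4] → #
    (8,0)@(17, 1): e=[-8,36,4] → ·
    (6,1)@(13, 3): e=[24,-4,12] → ·
    (7,1)@(15, 3): e=[8,12,12] → #
    (8,1)@(17, 3): e=[-8,28,12] → ·
    (7,2)@(15, 5): e=[8,4,20] → #
    (8,2)@(17, 5): e=[-8,20,20] → ·
    (7,3)@(15, 7): e=[8,-4,28] → ·
  covered (4 px):
    · · · · · · # # · · · ·
    · · · · · · · # · · · ·
    · · · · · · · # · · · ·
    · · · · · · · · · · · ·
T3:
  2·area = 40
  edge (2, 6)→(12, 2): d=(10,-4) top-left  bias=+0
  edge (12, 2)→(12, 6): d=(0,4) right/bottom  bias=-1
  edge (12, 6)→(2, 6): d=(-10,0) right/bottom  bias=-1
    (5,1)@(11, 3): e=[6,4,30] → #
    (6,1)@(13, 3): e=[14,-4,30] → ·
    (2,2)@(5, 5): e=[2,28,10] → #
    (3,2)@(7, 5): e=[10,20,10] → #
    (4,2)@(9, 5): e=[18,12,10] → #
    (6,2)@(13, 5): e=[34,-4,10] → ·
    (2,3)@(5, 7): e=[22,28,-10] → ·
    (3,3)@(7, 7): e=[30,20,-10] → ·
    (4,3)@(9, 7): e=[38,12,-10] → ·
    (5,3)@(11, 7): e=[46,4,-10] → ·
  covered (5 px):
    · · · · · · · · · · · ·
    · · · · · # · · · · · ·
    · · # # # # · · · · · ·
    · · · · · · · · · · · ·

Final: [4,4,0]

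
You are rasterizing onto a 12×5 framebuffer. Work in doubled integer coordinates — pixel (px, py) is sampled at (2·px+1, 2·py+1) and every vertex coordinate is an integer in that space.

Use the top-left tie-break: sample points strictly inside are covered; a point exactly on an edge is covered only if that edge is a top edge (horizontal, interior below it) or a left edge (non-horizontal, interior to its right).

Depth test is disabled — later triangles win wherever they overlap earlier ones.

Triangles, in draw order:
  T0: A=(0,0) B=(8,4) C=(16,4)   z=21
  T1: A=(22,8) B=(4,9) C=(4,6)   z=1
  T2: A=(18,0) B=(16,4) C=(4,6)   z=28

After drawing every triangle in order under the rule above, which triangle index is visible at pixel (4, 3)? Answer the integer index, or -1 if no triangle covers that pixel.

T0:
  2·area = 32  (B↔C swapped to make it positive)
  edge (0, 0)→(16, 4): d=(16,4) right/bottom  bias=-1
  edge (16, 4)→(8, 4): d=(-8,0) right/bottom  bias=-1
  edge (8, 4)→(0, 0): d=(-8,-4) top-left  bias=+0
    (1,0)@(3, 1): e=[4,24,4] → █
    (2,0)@(5, 1): e=[-4,24,12] → ·
    (1,1)@(3, 3): e=[36,8,-12] → ·
    (3,1)@(7, 3): e=[20,8,4] → █
    (4,1)@(9, 3): e=[12,8,12] → █
    (5,1)@(11, 3): e=[4,8,20] → █
    (6,1)@(13, 3): e=[-4,8,28] → ·
    (3,2)@(7, 5): e=[52,-8,-12] → ·
    (4,2)@(9, 5): e=[44,-8,-4] → ·
    (5,2)@(11, 5): e=[36,-8,4] → ·
  covered (4 px):
    · █ · · · · · · · · · ·
    · · · █ █ █ · · · · · ·
    · · · · · · · · · · · ·
    · · · · · · · · · · · ·
    · · · · · · · · · · · ·
T1:
  2·area = 54
  edge (22, 8)→(4, 9): d=(-18,1) right/bottom  bias=-1
  edge (4, 9)→(4, 6): d=(0,-3) top-left  bias=+0
  edge (4, 6)→(22, 8): d=(18,2) right/bottom  bias=-1
    (2,3)@(5, 7): e=[35,3,16] → █
    (3,3)@(7, 7): e=[33,9,12] → █
    (4,3)@(9, 7): e=[31,15,8] → █
    (5,3)@(11, 7): e=[29,21,4] → █
    (6,3)@(13, 7): e=[27,27,0] → ·  [on edge]
    (2,4)@(5, 9): e=[-1,3,52] → ·
    (3,4)@(7, 9): e=[-3,9,48] → ·
    (4,4)@(9, 9): e=[-5,15,44] → ·
    (5,4)@(11, 9): e=[-7,21,40] → ·
  covered (4 px):
    · · · · · · · · · · · ·
    · · · · · · · · · · · ·
    · · · · · · · · · · · ·
    · · █ █ █ █ · · · · · ·
    · · · · · · · · · · · ·
T2:
  2·area = 44
  edge (18, 0)→(16, 4): d=(-2,4) right/bottom  bias=-1
  edge (16, 4)→(4, 6): d=(-12,2) right/bottom  bias=-1
  edge (4, 6)→(18, 0): d=(14,-6) top-left  bias=+0
    (8,0)@(17, 1): e=[2,34,8] → █
    (9,0)@(19, 1): e=[-6,30,20] → ·
    (5,1)@(11, 3): e=[22,22,0] → █  [on edge]
    (6,1)@(13, 3): e=[14,18,12] → █
    (7,1)@(15, 3): e=[6,14,24] → █
    (8,1)@(17, 3): e=[-2,10,36] → ·
    (3,2)@(7, 5): e=[34,6,4] → █
    (4,2)@(9, 5): e=[26,2,16] → █
    (5,2)@(11, 5): e=[18,-2,28] → ·
    (6,2)@(13, 5): e=[10,-6,40] → ·
    (7,2)@(15, 5): e=[2,-10,52] → ·
    (3,3)@(7, 7): e=[30,-18,32] → ·
  covered (6 px):
    · · · · · · · · █ · · ·
    · · · · · █ █ █ · · · ·
    · · · █ █ · · · · · · ·
    · · · · · · · · · · · ·
    · · · · · · · · · · · ·

Z-buffer (winner per pixel, '.' = empty):
  . 0 . . . . . . 2 . . .
  . . . 0 0 2 2 2 . . . .
  . . . 2 2 . . . . . . .
  . . 1 1 1 1 . . . . . .
  . . . . . . . . . . . .

Answer: 1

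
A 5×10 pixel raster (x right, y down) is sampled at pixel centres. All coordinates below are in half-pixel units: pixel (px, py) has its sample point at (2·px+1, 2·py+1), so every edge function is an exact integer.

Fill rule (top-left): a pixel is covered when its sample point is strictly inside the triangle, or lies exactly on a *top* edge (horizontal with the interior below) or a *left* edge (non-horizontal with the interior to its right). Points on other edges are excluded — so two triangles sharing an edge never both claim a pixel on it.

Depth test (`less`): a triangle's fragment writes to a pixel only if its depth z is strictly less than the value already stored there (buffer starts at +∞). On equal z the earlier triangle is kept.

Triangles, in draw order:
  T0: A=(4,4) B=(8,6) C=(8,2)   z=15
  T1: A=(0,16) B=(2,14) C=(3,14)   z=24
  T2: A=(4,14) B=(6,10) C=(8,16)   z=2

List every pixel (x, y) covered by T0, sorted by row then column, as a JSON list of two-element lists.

T0:
  2·area = 16  (B↔C swapped to make it positive)
  edge (4, 4)→(8, 2): d=(4,-2) top-left  bias=+0
  edge (8, 2)→(8, 6): d=(0,4) right/bottom  bias=-1
  edge (8, 6)→(4, 4): d=(-4,-2) top-left  bias=+0
    (3,1)@(7, 3): e=[2,4,10] → █
    (4,1)@(9, 3): e=[6,-4,14] → ·
    (3,2)@(7, 5): e=[10,4,2] → █
    (4,2)@(9, 5): e=[14,-4,6] → ·
    (3,3)@(7, 7): e=[18,4,-6] → ·
  covered (2 px):
    · · · · ·
    · · · █ ·
    · · · █ ·
    · · · · ·
    · · · · ·
    · · · · ·
    · · · · ·
    · · · · ·
    · · · · ·
    · · · · ·
T1:
  2·area = 2
  edge (0, 16)→(2, 14): d=(2,-2) top-left  bias=+0
  edge (2, 14)→(3, 14): d=(1,0) top-left  bias=+0
  edge (3, 14)→(0, 16): d=(-3,2) right/bottom  bias=-1
    (4,3)@(9, 7): e=[0,-7,9] → ·  [on edge]
    (3,4)@(7, 9): e=[0,-5,7] → ·  [on edge]
    (2,5)@(5, 11): e=[0,-3,5] → ·  [on edge]
    (1,6)@(3, 13): e=[0,-1,3] → ·  [on edge]
    (0,7)@(1, 15): e=[0,1,1] → █  [on edge]
    (1,7)@(3, 15): e=[4,1,-3] → ·
    (0,8)@(1, 17): e=[4,3,-5] → ·
  covered (1 px):
    · · · · ·
    · · · · ·
    · · · · ·
    · · · · ·
    · · · · ·
    · · · · ·
    · · · · ·
    █ · · · ·
    · · · · ·
    · · · · ·
T2:
  2·area = 20
  edge (4, 14)→(6, 10): d=(2,-4) top-left  bias=+0
  edge (6, 10)→(8, 16): d=(2,6) right/bottom  bias=-1
  edge (8, 16)→(4, 14): d=(-4,-2) top-left  bias=+0
    (1,0)@(3, 1): e=[-30,0,50] → ·  [on edge]
    (2,3)@(5, 7): e=[-10,0,30] → ·  [on edge]
    (2,6)@(5, 13): e=[2,12,6] → █
    (3,6)@(7, 13): e=[10,0,10] → ·  [on edge]
    (2,7)@(5, 15): e=[6,16,-2] → ·
    (3,7)@(7, 15): e=[14,4,2] → █
    (4,7)@(9, 15): e=[22,-8,6] → ·
    (3,8)@(7, 17): e=[18,8,-6] → ·
    (4,9)@(9, 19): e=[30,0,-10] → ·  [on edge]
  covered (2 px):
    · · · · ·
    · · · · ·
    · · · · ·
    · · · · ·
    · · · · ·
    · · · · ·
    · · █ · ·
    · · · █ ·
    · · · · ·
    · · · · ·

Final: [[3,1],[3,2]]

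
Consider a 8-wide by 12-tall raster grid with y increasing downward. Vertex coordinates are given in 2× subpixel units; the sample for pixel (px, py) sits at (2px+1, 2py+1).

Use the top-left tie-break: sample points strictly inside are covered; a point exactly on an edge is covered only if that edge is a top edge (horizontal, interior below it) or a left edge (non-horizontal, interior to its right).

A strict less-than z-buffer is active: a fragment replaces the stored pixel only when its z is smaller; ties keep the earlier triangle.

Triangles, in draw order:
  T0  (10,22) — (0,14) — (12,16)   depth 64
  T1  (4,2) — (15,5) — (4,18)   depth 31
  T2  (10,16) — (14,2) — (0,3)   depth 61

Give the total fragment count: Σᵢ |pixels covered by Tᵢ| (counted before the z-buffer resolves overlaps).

T0:
  2·area = 76
  edge (10, 22)→(0, 14): d=(-10,-8) top-left  bias=+0
  edge (0, 14)→(12, 16): d=(12,2) right/bottom  bias=-1
  edge (12, 16)→(10, 22): d=(-2,6) right/bottom  bias=-1
    (7,3)@(15, 7): e=[190,-114,0] → ·  [on edge]
    (6,6)@(13, 13): e=[114,-38,0] → ·  [on edge]
    (1,7)@(3, 15): e=[14,6,56] → █
    (2,7)@(5, 15): e=[30,2,44] → █
    (3,7)@(7, 15): e=[46,-2,32] → ·
    (1,8)@(3, 17): e=[-6,30,52] → ·
    (2,8)@(5, 17): e=[10,26,40] → █
    (3,8)@(7, 17): e=[26,22,28] → █
    (4,8)@(9, 17): e=[42,18,16] → █
    (5,8)@(11, 17): e=[58,14,4] → █
    (6,8)@(13, 17): e=[74,10,-8] → ·
    (2,9)@(5, 19): e=[-10,50,36] → ·
    (5,9)@(11, 19): e=[38,38,0] → ·  [on edge]
  covered (9 px):
    · · · · · · · ·
    · · · · · · · ·
    · · · · · · · ·
    · · · · · · · ·
    · · · · · · · ·
    · · · · · · · ·
    · · · · · · · ·
    · █ █ · · · · ·
    · · █ █ █ █ · ·
    · · · █ █ · · ·
    · · · · █ · · ·
    · · · · · · · ·
T1:
  2·area = 176
  edge (4, 2)→(15, 5): d=(11,3) right/bottom  bias=-1
  edge (15, 5)→(4, 18): d=(-11,13) right/bottom  bias=-1
  edge (4, 18)→(4, 2): d=(0,-16) top-left  bias=+0
    (2,1)@(5, 3): e=[8,152,16] → █
    (3,1)@(7, 3): e=[2,126,48] → █
    (4,1)@(9, 3): e=[-4,100,80] → ·
    (2,2)@(5, 5): e=[30,130,16] → █
    (4,2)@(9, 5): e=[18,78,80] → █
    (5,2)@(11, 5): e=[12,52,112] → █
    (6,2)@(13, 5): e=[6,26,144] → █
    (7,2)@(15, 5): e=[0,0,176] → ·  [on edge]
    (2,3)@(5, 7): e=[52,108,16] → █
    (7,3)@(15, 7): e=[22,-22,176] → ·
    (2,4)@(5, 9): e=[74,86,16] → █
    (6,4)@(13, 9): e=[50,-18,144] → ·
  covered (22 px):
    · · · · · · · ·
    · · █ █ · · · ·
    · · █ █ █ █ █ ·
    · · █ █ █ █ █ ·
    · · █ █ █ █ · ·
    · · █ █ █ · · ·
    · · █ █ · · · ·
    · · █ · · · · ·
    · · · · · · · ·
    · · · · · · · ·
    · · · · · · · ·
    · · · · · · · ·
T2:
  2·area = 192  (B↔C swapped to make it positive)
  edge (10, 16)→(0, 3): d=(-10,-13) top-left  bias=+0
  edge (0, 3)→(14, 2): d=(14,-1) top-left  bias=+0
  edge (14, 2)→(10, 16): d=(-4,14) right/bottom  bias=-1
    (0,1)@(1, 3): e=[13,1,178] → █
    (1,1)@(3, 3): e=[39,3,150] → █
    (2,1)@(5, 3): e=[65,5,122] → █
    (3,1)@(7, 3): e=[91,7,94] → █
    (4,1)@(9, 3): e=[117,9,66] → █
    (5,1)@(11, 3): e=[143,11,38] → █
    (6,1)@(13, 3): e=[169,13,10] → █
    (7,1)@(15, 3): e=[195,15,-18] → ·
    (0,2)@(1, 5): e=[-7,29,170] → ·
    (1,2)@(3, 5): e=[19,31,142] → █
    (7,2)@(15, 5): e=[175,43,-26] → ·
    (1,3)@(3, 7): e=[-1,59,134] → ·
  covered (25 px):
    · · · · · · · ·
    █ █ █ █ █ █ █ ·
    · █ █ █ █ █ █ ·
    · · █ █ █ █ · ·
    · · █ █ █ █ · ·
    · · · █ █ █ · ·
    · · · · █ · · ·
    · · · · · · · ·
    · · · · · · · ·
    · · · · · · · ·
    · · · · · · · ·
    · · · · · · · ·

Final: 56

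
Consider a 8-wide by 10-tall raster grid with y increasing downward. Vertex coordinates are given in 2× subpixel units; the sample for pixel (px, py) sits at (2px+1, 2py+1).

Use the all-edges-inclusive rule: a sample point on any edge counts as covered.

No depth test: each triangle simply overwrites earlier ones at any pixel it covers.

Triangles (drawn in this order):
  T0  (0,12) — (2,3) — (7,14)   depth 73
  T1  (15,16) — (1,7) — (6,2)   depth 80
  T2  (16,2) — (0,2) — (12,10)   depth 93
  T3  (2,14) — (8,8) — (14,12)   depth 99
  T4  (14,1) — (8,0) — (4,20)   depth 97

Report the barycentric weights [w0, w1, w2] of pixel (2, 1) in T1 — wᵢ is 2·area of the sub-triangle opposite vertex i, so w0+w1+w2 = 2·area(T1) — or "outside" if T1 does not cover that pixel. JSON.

T0:
  2·area = 67
  edge (0, 12)→(2, 3): d=(2,-9) inclusive
  edge (2, 3)→(7, 14): d=(5,11) inclusive
  edge (7, 14)→(0, 12): d=(-7,-2) inclusive
    (1,3)@(3, 7): e=[17,9,41] → #
    (2,3)@(5, 7): e=[35,-13,45] → ·
    (0,4)@(1, 9): e=[3,41,23] → #
    (2,4)@(5, 9): e=[39,-3,31] → ·
    (0,5)@(1, 11): e=[7,51,9] → #
    (2,5)@(5, 11): e=[43,7,17] → #
    (3,5)@(7, 11): e=[61,-15,21] → ·
    (0,6)@(1, 13): e=[11,61,-5] → ·
    (1,6)@(3, 13): e=[29,39,-1] → ·
    (2,6)@(5, 13): e=[47,17,3] → #
    (3,6)@(7, 13): e=[65,-5,7] → ·
    (2,7)@(5, 15): e=[51,27,-11] → ·
  covered (7 px):
    · · · · · · · ·
    · · · · · · · ·
    · · · · · · · ·
    · # · · · · · ·
    # # · · · · · ·
    # # # · · · · ·
    · · # · · · · ·
    · · · · · · · ·
    · · · · · · · ·
    · · · · · · · ·
T1:
  2·area = 115
  edge (15, 16)→(1, 7): d=(-14,-9) inclusive
  edge (1, 7)→(6, 2): d=(5,-5) inclusive
  edge (6, 2)→(15, 16): d=(9,14) inclusive
    (3,0)@(7, 1): e=[138,0,-23] → ·  [on edge]
    (2,1)@(5, 3): e=[92,0,23] → #  [on edge]
    (3,1)@(7, 3): e=[110,10,-5] → ·
    (1,2)@(3, 5): e=[46,0,69] → #  [on edge]
    (3,2)@(7, 5): e=[82,20,13] → #
    (4,2)@(9, 5): e=[100,30,-15] → ·
    (0,3)@(1, 7): e=[0,0,115] → #  [on edge]
    (4,3)@(9, 7): e=[72,40,3] → #
    (5,3)@(11, 7): e=[90,50,-25] → ·
    (0,4)@(1, 9): e=[-28,10,133] → ·
    (1,4)@(3, 9): e=[-10,20,105] → ·
    (2,4)@(5, 9): e=[8,30,77] → #
  covered (16 px):
    · · · · · · · ·
    · · # · · · · ·
    · # # # · · · ·
    # # # # # · · ·
    · · # # # · · ·
    · · · · # # · ·
    · · · · · # # ·
    · · · · · · · ·
    · · · · · · · ·
    · · · · · · · ·
T2:
  2·area = 128  (B↔C swapped to make it positive)
  edge (16, 2)→(12, 10): d=(-4,8) inclusive
  edge (12, 10)→(0, 2): d=(-12,-8) inclusive
  edge (0, 2)→(16, 2): d=(16,0) inclusive
    (1,1)@(3, 3): e=[100,12,16] → #
    (2,1)@(5, 3): e=[84,28,16] → #
    (3,1)@(7, 3): e=[68,44,16] → #
    (4,1)@(9, 3): e=[52,60,16] → #
    (5,1)@(11, 3): e=[36,76,16] → #
    (6,1)@(13, 3): e=[20,92,16] → #
    (7,1)@(15, 3): e=[4,108,16] → #
    (1,2)@(3, 5): e=[92,-12,48] → ·
    (2,2)@(5, 5): e=[76,4,48] → #
    (7,2)@(15, 5): e=[-4,84,48] → ·
    (2,3)@(5, 7): e=[68,-20,80] → ·
    (3,3)@(7, 7): e=[52,-4,80] → ·
  covered (16 px):
    · · · · · · · ·
    · # # # # # # #
    · · # # # # # ·
    · · · · # # # ·
    · · · · · # · ·
    · · · · · · · ·
    · · · · · · · ·
    · · · · · · · ·
    · · · · · · · ·
    · · · · · · · ·
T3:
  2·area = 60
  edge (2, 14)→(8, 8): d=(6,-6) inclusive
  edge (8, 8)→(14, 12): d=(6,4) inclusive
  edge (14, 12)→(2, 14): d=(-12,2) inclusive
    (7,0)@(15, 1): e=[0,-70,130] → ·  [on edge]
    (6,1)@(13, 3): e=[0,-50,110] → ·  [on edge]
    (5,2)@(11, 5): e=[0,-30,90] → ·  [on edge]
    (4,3)@(9, 7): e=[0,-10,70] → ·  [on edge]
    (3,4)@(7, 9): e=[0,10,50] → #  [on edge]
    (4,4)@(9, 9): e=[12,2,46] → #
    (5,4)@(11, 9): e=[24,-6,42] → ·
    (2,5)@(5, 11): e=[0,30,30] → #  [on edge]
    (5,5)@(11, 11): e=[36,6,18] → #
    (6,5)@(13, 11): e=[48,-2,14] → ·
    (1,6)@(3, 13): e=[0,50,10] → #  [on edge]
    (4,6)@(9, 13): e=[36,26,-2] → ·
    (0,7)@(1, 15): e=[0,70,-10] → ·  [on edge]
  covered (9 px):
    · · · · · · · ·
    · · · · · · · ·
    · · · · · · · ·
    · · · · · · · ·
    · · · # # · · ·
    · · # # # # · ·
    · # # # · · · ·
    · · · · · · · ·
    · · · · · · · ·
    · · · · · · · ·
T4:
  2·area = 124  (B↔C swapped to make it positive)
  edge (14, 1)→(4, 20): d=(-10,19) inclusive
  edge (4, 20)→(8, 0): d=(4,-20) inclusive
  edge (8, 0)→(14, 1): d=(6,1) inclusive
    (4,0)@(9, 1): e=[95,24,5] → #
    (5,0)@(11, 1): e=[57,64,3] → #
    (6,0)@(13, 1): e=[19,104,1] → #
    (7,0)@(15, 1): e=[-19,144,-1] → ·
    (4,1)@(9, 3): e=[75,32,17] → #
    (6,1)@(13, 3): e=[-1,112,13] → ·
    (3,2)@(7, 5): e=[93,0,31] → #  [on edge]
    (6,2)@(13, 5): e=[-21,120,25] → ·
    (3,3)@(7, 7): e=[73,8,43] → #
    (5,3)@(11, 7): e=[-3,88,39] → ·
    (3,4)@(7, 9): e=[53,16,55] → #
    (5,4)@(11, 9): e=[-23,96,51] → ·
    (2,7)@(5, 15): e=[31,0,93] → #  [on edge]
  covered (16 px):
    · · · · # # # ·
    · · · · # # · ·
    · · · # # # · ·
    · · · # # · · ·
    · · · # # · · ·
    · · · # · · · ·
    · · · # · · · ·
    · · # · · · · ·
    · · # · · · · ·
    · · · · · · · ·

Final: [0,23,92]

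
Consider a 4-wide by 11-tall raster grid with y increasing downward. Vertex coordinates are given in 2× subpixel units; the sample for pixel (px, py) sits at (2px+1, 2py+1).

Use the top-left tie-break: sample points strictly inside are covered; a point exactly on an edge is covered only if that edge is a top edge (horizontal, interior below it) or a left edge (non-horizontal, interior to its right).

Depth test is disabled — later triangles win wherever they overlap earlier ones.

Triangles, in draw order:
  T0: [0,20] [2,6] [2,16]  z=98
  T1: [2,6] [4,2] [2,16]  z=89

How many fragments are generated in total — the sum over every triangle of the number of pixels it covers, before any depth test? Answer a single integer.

T0:
  2·area = 20
  edge (0, 20)→(2, 6): d=(2,-14) top-left  bias=+0
  edge (2, 6)→(2, 16): d=(0,10) right/bottom  bias=-1
  edge (2, 16)→(0, 20): d=(-2,4) right/bottom  bias=-1
    (0,6)@(1, 13): e=[0,10,10] → #  [on edge]
    (1,6)@(3, 13): e=[28,-10,2] → ·
    (0,7)@(1, 15): e=[4,10,6] → #
    (1,7)@(3, 15): e=[32,-10,-2] → ·
    (0,8)@(1, 17): e=[8,10,2] → #
    (1,8)@(3, 17): e=[36,-10,-6] → ·
    (0,9)@(1, 19): e=[12,10,-2] → ·
  covered (3 px):
    · · · ·
    · · · ·
    · · · ·
    · · · ·
    · · · ·
    · · · ·
    # · · ·
    # · · ·
    # · · ·
    · · · ·
    · · · ·
T1:
  2·area = 20
  edge (2, 6)→(4, 2): d=(2,-4) top-left  bias=+0
  edge (4, 2)→(2, 16): d=(-2,14) right/bottom  bias=-1
  edge (2, 16)→(2, 6): d=(0,-10) top-left  bias=+0
    (1,2)@(3, 5): e=[2,8,10] → #
    (2,2)@(5, 5): e=[10,-20,30] → ·
    (1,3)@(3, 7): e=[6,4,10] → #
    (2,3)@(5, 7): e=[14,-24,30] → ·
    (1,4)@(3, 9): e=[10,0,10] → ·  [on edge]
  covered (2 px):
    · · · ·
    · · · ·
    · # · ·
    · # · ·
    · · · ·
    · · · ·
    · · · ·
    · · · ·
    · · · ·
    · · · ·
    · · · ·

Result: 5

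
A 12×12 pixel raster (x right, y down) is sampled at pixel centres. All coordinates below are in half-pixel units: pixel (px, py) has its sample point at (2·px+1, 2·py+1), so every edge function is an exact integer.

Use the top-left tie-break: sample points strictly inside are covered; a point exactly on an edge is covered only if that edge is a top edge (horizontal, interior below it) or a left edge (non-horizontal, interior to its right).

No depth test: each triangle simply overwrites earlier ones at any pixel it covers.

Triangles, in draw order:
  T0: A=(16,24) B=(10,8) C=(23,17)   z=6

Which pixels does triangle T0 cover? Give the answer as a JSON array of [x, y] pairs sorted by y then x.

T0:
  2·area = 154
  edge (16, 24)→(10, 8): d=(-6,-16) top-left  bias=+0
  edge (10, 8)→(23, 17): d=(13,9) right/bottom  bias=-1
  edge (23, 17)→(16, 24): d=(-7,7) right/bottom  bias=-1
    (5,4)@(11, 9): e=[10,4,140] → █
    (6,4)@(13, 9): e=[42,-14,126] → ·
    (5,5)@(11, 11): e=[-2,30,126] → ·
    (6,5)@(13, 11): e=[30,12,112] → █
    (7,5)@(15, 11): e=[62,-6,98] → ·
    (6,6)@(13, 13): e=[18,38,98] → █
    (7,6)@(15, 13): e=[50,20,84] → █
    (8,6)@(17, 13): e=[82,2,70] → █
    (9,6)@(19, 13): e=[114,-16,56] → ·
    (6,7)@(13, 15): e=[6,64,84] → █
    (9,7)@(19, 15): e=[102,10,42] → █
    (10,7)@(21, 15): e=[134,-8,28] → ·
    (11,8)@(23, 17): e=[154,0,0] → ·  [on edge]
    (10,9)@(21, 19): e=[110,44,0] → ·  [on edge]
    (9,10)@(19, 21): e=[66,88,0] → ·  [on edge]
    (8,11)@(17, 23): e=[22,132,0] → ·  [on edge]
  covered (18 px):
    · · · · · · · · · · · ·
    · · · · · · · · · · · ·
    · · · · · · · · · · · ·
    · · · · · · · · · · · ·
    · · · · · █ · · · · · ·
    · · · · · · █ · · · · ·
    · · · · · · █ █ █ · · ·
    · · · · · · █ █ █ █ · ·
    · · · · · · · █ █ █ █ ·
    · · · · · · · █ █ █ · ·
    · · · · · · · █ █ · · ·
    · · · · · · · · · · · ·

Final: [[5,4],[6,5],[6,6],[7,6],[8,6],[6,7],[7,7],[8,7],[9,7],[7,8],[8,8],[9,8],[10,8],[7,9],[8,9],[9,9],[7,10],[8,10]]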